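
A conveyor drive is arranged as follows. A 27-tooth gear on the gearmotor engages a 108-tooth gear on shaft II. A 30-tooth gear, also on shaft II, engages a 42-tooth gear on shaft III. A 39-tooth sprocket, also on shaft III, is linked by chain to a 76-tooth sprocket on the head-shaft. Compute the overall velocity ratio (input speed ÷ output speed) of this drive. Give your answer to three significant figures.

Each stage contributes driven/driver: gear mesh 108/27 = 4, gear mesh 42/30 = 1.4, chain 76/39 = 1.9487.
Overall: 4 × 1.4 × 1.9487 = 10.913.

10.9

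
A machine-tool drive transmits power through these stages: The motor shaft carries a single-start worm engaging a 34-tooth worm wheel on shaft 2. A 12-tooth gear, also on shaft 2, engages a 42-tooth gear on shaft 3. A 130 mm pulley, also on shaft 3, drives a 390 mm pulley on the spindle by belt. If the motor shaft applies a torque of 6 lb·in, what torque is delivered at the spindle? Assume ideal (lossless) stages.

After the worm (34/1): 6 × 34 = 204 lb·in
After the gear mesh (42/12): 204 × 3.5 = 714 lb·in
After the belt (390/130): 714 × 3 = 2142 lb·in

2142 lb·in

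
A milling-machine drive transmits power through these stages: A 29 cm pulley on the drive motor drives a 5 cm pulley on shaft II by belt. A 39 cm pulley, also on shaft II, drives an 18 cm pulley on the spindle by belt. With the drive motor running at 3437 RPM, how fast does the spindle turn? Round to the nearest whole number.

Belt: ratio = 5/29 = 0.17241, so shaft II turns at 3437 / 0.17241 = 19935 RPM.
Belt: ratio = 18/39 = 0.46154, so the spindle turns at 19935 / 0.46154 = 43192 RPM.

43192 RPM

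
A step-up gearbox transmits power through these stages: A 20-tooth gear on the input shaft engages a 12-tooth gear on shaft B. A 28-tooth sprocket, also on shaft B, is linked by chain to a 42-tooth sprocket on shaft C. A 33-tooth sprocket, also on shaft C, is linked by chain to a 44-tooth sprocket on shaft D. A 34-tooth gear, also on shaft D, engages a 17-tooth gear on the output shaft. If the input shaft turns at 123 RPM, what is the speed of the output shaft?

gear mesh 12/20 = 0.6 → 123/0.6 = 205 RPM
chain 42/28 = 1.5 → 205/1.5 = 136.67 RPM
chain 44/33 = 1.3333 → 136.67/1.3333 = 102.5 RPM
gear mesh 17/34 = 0.5 → 102.5/0.5 = 205 RPM

205 RPM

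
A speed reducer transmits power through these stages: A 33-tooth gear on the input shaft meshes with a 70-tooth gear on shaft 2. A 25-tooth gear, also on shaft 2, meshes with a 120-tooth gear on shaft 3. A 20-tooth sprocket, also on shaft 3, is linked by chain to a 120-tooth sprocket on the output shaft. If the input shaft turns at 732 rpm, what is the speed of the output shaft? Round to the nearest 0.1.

12.0 rpm

gear mesh 70/33 = 2.1212 → 732/2.1212 = 345.09 rpm
gear mesh 120/25 = 4.8 → 345.09/4.8 = 71.893 rpm
chain 120/20 = 6 → 71.893/6 = 11.982 rpm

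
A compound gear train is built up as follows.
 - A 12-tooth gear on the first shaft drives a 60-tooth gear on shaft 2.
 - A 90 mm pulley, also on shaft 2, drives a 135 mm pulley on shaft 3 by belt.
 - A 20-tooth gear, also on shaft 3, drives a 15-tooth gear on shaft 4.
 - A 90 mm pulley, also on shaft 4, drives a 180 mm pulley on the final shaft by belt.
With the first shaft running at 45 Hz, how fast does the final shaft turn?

gear mesh 60/12 = 5 → 45/5 = 9 Hz
belt 135/90 = 1.5 → 9/1.5 = 6 Hz
gear mesh 15/20 = 0.75 → 6/0.75 = 8 Hz
belt 180/90 = 2 → 8/2 = 4 Hz

4 Hz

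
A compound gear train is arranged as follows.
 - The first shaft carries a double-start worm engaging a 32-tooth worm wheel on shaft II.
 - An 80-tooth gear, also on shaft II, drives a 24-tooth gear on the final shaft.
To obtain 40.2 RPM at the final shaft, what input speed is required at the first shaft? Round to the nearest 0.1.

Overall ratio R = 16 × 0.3 = 4.8.
Required input speed = output speed × R = 40.2 × 4.8 = 192.96 RPM.

193.0 RPM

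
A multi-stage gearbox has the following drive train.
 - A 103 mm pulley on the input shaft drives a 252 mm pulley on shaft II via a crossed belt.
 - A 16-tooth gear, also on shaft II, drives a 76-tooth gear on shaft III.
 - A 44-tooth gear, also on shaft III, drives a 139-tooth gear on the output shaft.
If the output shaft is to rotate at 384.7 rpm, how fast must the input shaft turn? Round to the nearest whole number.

14123 rpm

Overall ratio R = 2.4466 × 4.75 × 3.1591 = 36.713.
Required input speed = output speed × R = 384.7 × 36.713 = 14123 rpm.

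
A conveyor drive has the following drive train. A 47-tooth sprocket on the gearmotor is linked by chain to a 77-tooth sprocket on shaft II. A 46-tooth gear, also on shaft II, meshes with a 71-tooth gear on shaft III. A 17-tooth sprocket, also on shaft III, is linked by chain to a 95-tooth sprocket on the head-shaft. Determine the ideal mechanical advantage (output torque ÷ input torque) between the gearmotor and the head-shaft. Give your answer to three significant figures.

Each stage contributes driven/driver: chain 77/47 = 1.6383, gear mesh 71/46 = 1.5435, chain 95/17 = 5.5882.
Overall: 1.6383 × 1.5435 × 5.5882 = 14.131.

14.1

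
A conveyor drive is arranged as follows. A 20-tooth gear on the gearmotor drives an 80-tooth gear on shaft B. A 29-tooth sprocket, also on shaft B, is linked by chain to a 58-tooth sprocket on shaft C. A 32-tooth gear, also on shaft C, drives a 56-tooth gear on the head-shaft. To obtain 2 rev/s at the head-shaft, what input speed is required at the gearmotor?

28 rev/s

Overall ratio R = 4 × 2 × 1.75 = 14.
Required input speed = output speed × R = 2 × 14 = 28 rev/s.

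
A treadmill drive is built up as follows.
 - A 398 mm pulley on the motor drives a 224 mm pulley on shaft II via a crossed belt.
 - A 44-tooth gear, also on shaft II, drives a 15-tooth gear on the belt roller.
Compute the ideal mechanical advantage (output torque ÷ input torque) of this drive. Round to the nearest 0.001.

Each stage contributes driven/driver: belt 224/398 = 0.56281, gear mesh 15/44 = 0.34091.
Overall: 0.56281 × 0.34091 = 0.19187.

0.192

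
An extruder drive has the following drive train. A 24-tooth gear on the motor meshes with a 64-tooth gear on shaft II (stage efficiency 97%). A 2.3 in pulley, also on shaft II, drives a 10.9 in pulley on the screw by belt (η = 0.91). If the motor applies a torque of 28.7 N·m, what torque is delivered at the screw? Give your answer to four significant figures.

320.2 N·m

After the gear mesh (64/24): 28.7 × 2.6667 × 0.97 = 74.237 N·m
After the belt (10.9/2.3): 74.237 × 4.7391 × 0.91 = 320.16 N·m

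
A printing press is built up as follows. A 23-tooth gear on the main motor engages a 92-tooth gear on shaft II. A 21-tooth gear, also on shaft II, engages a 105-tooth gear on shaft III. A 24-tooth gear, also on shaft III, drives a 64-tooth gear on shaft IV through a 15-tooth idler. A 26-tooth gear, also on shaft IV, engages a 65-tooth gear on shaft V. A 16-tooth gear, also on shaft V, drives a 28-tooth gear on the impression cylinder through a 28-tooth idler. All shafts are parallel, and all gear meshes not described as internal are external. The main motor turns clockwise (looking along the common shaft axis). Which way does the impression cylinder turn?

counterclockwise

the main motor → shaft II: external mesh, 1 reversal → CCW.
shaft II → shaft III: external mesh, 1 reversal → CW.
shaft III → shaft IV: driver → idler → driven is 2 external meshes, 2 reversals → CW.
shaft IV → shaft V: external mesh, 1 reversal → CCW.
shaft V → the impression cylinder: driver → idler → driven is 2 external meshes, 2 reversals → CCW.
7 reversals in total — an odd number — so the impression cylinder turns opposite to the main motor.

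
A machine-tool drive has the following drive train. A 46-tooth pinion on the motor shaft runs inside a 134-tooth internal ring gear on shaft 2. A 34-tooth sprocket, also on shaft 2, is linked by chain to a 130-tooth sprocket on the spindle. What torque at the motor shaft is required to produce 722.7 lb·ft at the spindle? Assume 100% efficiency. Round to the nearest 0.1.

Overall ratio R = 2.913 × 3.8235 = 11.138.
Input torque = output torque / R = 722.7 / 11.138 = 64.885 lb·ft.

64.9 lb·ft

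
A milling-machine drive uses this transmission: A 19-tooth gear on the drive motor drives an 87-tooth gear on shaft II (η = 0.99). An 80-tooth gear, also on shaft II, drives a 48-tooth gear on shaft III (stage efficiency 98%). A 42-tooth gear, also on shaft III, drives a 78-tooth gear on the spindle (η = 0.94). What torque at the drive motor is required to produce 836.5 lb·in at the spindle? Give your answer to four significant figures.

Overall ratio R = 4.5789 × 0.6 × 1.8571 = 5.1023; overall efficiency η = 0.99 × 0.98 × 0.94 = 0.9120.
Input torque = output torque / (R × η) = 836.5 / (5.1023 × 0.9120) = 179.77 lb·in.

179.8 lb·in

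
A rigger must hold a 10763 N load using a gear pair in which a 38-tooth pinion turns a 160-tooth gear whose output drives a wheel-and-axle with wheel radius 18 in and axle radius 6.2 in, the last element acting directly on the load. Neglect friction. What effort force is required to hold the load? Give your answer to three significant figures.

880 N

Gear pair MA = 160/38 = 4.2105.
Wheel-and-axle MA = R/r = 18/6.2 = 2.9032.
Combined ideal MA = 4.2105 × 2.9032 = 12.224.
Effort = load / MA = 10763 / 12.224 = 880.47 N.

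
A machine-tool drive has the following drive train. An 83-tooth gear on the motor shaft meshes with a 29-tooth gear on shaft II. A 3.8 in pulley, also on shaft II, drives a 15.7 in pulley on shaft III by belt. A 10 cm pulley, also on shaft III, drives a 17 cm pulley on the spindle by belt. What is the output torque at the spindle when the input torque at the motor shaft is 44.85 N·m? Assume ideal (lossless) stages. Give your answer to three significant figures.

gear mesh 29/83 = 0.3494 → τ = 44.85·0.3494 = 15.67 N·m
belt 15.7/3.8 = 4.1316 → τ = 15.67·4.1316 = 64.744 N·m
belt 17/10 = 1.7 → τ = 64.744·1.7 = 110.06 N·m

110 N·m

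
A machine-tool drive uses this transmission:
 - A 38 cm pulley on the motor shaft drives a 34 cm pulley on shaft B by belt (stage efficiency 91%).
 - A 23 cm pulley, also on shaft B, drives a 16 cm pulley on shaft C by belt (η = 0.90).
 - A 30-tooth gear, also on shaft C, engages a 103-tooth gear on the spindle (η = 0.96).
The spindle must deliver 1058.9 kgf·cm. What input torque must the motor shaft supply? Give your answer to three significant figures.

630 kgf·cm

Overall ratio R = 0.89474 × 0.69565 × 3.4333 = 2.137; overall efficiency η = 0.91 × 0.90 × 0.96 = 0.7862.
Input torque = output torque / (R × η) = 1058.9 / (2.137 × 0.7862) = 630.23 kgf·cm.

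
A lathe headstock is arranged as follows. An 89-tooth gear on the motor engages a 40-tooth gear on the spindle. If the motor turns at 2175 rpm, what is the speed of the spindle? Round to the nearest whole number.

the motor → the spindle (gear mesh, 40/89): 2175 ÷ 0.44944 = 4839.4 rpm

4839 rpm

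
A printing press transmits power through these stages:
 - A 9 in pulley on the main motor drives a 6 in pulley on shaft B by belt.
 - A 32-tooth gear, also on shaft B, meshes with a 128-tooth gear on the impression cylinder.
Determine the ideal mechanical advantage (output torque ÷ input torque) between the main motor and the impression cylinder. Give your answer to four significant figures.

Each stage contributes driven/driver: belt 6/9 = 0.66667, gear mesh 128/32 = 4.
Overall: 0.66667 × 4 = 2.6667.

2.667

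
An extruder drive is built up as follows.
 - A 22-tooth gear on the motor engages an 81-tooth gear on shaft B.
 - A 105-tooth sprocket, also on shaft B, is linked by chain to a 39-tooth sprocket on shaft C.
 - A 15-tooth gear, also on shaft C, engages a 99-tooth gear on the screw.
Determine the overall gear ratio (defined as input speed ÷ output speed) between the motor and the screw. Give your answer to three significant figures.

9.03

Each stage contributes driven/driver: gear mesh 81/22 = 3.6818, chain 39/105 = 0.37143, gear mesh 99/15 = 6.6.
Overall: 3.6818 × 0.37143 × 6.6 = 9.0257.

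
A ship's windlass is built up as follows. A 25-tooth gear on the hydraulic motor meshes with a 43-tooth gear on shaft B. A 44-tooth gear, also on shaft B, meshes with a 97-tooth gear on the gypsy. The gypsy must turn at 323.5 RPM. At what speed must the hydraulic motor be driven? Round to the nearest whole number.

Overall ratio R = 1.72 × 2.2045 = 3.7918.
Required input speed = output speed × R = 323.5 × 3.7918 = 1226.7 RPM.

1227 RPM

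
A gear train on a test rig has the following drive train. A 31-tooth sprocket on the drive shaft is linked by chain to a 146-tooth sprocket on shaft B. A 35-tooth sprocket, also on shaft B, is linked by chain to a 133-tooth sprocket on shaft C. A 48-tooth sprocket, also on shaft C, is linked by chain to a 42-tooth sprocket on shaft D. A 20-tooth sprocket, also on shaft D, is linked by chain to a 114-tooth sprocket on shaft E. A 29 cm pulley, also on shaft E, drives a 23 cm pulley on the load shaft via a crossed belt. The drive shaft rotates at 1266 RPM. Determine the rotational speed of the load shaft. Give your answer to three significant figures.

17.9 RPM

Chain: ratio = 146/31 = 4.7097, so shaft B turns at 1266 / 4.7097 = 268.81 RPM.
Chain: ratio = 133/35 = 3.8, so shaft C turns at 268.81 / 3.8 = 70.739 RPM.
Chain: ratio = 42/48 = 0.875, so shaft D turns at 70.739 / 0.875 = 80.845 RPM.
Chain: ratio = 114/20 = 5.7, so shaft E turns at 80.845 / 5.7 = 14.183 RPM.
Belt: ratio = 23/29 = 0.7931, so the load shaft turns at 14.183 / 0.7931 = 17.883 RPM.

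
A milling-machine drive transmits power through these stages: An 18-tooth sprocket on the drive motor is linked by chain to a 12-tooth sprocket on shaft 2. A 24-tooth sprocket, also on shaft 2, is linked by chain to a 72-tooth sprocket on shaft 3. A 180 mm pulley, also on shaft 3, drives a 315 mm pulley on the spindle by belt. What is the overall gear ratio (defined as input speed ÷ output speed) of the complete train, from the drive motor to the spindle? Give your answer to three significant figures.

3.50

Each stage contributes driven/driver: chain 12/18 = 0.66667, chain 72/24 = 3, belt 315/180 = 1.75.
Overall: 0.66667 × 3 × 1.75 = 3.5.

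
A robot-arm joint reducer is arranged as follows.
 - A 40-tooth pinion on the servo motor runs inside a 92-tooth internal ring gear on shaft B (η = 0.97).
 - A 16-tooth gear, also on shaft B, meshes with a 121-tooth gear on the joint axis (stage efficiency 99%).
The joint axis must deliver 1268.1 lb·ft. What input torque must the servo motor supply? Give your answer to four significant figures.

Overall ratio R = 2.3 × 7.5625 = 17.394; overall efficiency η = 0.97 × 0.99 = 0.9603.
Input torque = output torque / (R × η) = 1268.1 / (17.394 × 0.9603) = 75.92 lb·ft.

75.92 lb·ft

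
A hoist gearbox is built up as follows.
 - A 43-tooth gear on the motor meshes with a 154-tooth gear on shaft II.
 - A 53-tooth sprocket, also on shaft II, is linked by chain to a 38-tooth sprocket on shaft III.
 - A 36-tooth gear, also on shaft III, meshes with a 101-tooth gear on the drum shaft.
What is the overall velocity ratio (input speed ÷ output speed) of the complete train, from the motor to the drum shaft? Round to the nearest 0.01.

7.20

Each stage contributes driven/driver: gear mesh 154/43 = 3.5814, chain 38/53 = 0.71698, gear mesh 101/36 = 2.8056.
Overall: 3.5814 × 0.71698 × 2.8056 = 7.2041.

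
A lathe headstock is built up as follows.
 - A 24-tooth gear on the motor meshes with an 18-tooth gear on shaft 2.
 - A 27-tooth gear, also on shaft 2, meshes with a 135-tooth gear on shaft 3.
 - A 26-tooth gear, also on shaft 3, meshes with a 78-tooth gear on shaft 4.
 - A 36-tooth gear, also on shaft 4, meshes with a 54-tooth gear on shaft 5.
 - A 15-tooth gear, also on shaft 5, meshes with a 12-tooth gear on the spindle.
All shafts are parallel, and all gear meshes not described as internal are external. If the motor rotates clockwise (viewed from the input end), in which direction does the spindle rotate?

the motor → shaft 2: external mesh, 1 reversal → CCW.
shaft 2 → shaft 3: external mesh, 1 reversal → CW.
shaft 3 → shaft 4: external mesh, 1 reversal → CCW.
shaft 4 → shaft 5: external mesh, 1 reversal → CW.
shaft 5 → the spindle: external mesh, 1 reversal → CCW.
5 reversals in total — an odd number — so the spindle turns opposite to the motor.

counterclockwise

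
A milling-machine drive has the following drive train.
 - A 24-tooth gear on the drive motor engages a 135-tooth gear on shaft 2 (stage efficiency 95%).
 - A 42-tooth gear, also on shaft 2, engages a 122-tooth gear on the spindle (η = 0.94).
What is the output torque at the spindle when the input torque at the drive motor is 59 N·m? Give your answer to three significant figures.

After the gear mesh (135/24): 59 × 5.625 × 0.95 = 315.28 N·m
After the gear mesh (122/42): 315.28 × 2.9048 × 0.94 = 860.87 N·m

861 N·m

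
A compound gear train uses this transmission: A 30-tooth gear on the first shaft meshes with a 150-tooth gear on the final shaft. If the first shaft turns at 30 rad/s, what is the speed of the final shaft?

6 rad/s

the first shaft → the final shaft (gear mesh, 150/30): 30 ÷ 5 = 6 rad/s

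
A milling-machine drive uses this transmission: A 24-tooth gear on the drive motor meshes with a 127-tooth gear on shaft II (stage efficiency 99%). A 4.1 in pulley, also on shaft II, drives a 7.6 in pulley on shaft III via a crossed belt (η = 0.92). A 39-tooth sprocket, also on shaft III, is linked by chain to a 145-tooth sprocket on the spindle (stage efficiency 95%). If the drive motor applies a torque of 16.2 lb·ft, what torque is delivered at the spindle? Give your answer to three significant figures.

511 lb·ft

gear mesh 127/24 = 5.2917 → τ = 16.2·5.2917·0.99 = 84.868 lb·ft
belt 7.6/4.1 = 1.8537 → τ = 84.868·1.8537·0.92 = 144.73 lb·ft
chain 145/39 = 3.7179 → τ = 144.73·3.7179·0.95 = 511.2 lb·ft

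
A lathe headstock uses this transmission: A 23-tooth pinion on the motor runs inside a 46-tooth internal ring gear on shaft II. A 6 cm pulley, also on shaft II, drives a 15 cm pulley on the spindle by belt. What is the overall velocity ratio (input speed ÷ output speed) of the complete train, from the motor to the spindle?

5

Each stage contributes driven/driver: internal gear 46/23 = 2, belt 15/6 = 2.5.
Overall: 2 × 2.5 = 5.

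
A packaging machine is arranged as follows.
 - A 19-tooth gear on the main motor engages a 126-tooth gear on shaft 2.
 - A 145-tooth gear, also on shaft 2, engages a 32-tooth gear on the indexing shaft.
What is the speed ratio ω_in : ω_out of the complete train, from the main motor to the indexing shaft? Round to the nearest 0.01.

1.46

Each stage contributes driven/driver: gear mesh 126/19 = 6.6316, gear mesh 32/145 = 0.22069.
Overall: 6.6316 × 0.22069 = 1.4635.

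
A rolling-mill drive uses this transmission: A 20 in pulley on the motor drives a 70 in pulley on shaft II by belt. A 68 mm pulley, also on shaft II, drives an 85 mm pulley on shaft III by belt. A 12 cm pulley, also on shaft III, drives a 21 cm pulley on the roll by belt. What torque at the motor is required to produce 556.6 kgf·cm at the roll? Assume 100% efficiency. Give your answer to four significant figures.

Overall ratio R = 3.5 × 1.25 × 1.75 = 7.6562.
Input torque = output torque / R = 556.6 / 7.6562 = 72.699 kgf·cm.

72.70 kgf·cm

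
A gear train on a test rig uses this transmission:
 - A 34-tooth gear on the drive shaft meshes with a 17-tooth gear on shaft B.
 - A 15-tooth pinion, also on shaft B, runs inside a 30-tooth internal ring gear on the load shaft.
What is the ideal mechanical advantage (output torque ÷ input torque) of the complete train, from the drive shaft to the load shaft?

1

Each stage contributes driven/driver: gear mesh 17/34 = 0.5, internal gear 30/15 = 2.
Overall: 0.5 × 2 = 1.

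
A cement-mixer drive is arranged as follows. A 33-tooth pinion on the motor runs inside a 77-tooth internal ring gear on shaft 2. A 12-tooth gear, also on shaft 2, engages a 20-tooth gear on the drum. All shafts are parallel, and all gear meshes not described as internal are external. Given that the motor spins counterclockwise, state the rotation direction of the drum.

clockwise

the motor → shaft 2: internal mesh, same direction → CCW.
shaft 2 → the drum: external mesh, 1 reversal → CW.
1 reversal in total — an odd number — so the drum turns opposite to the motor.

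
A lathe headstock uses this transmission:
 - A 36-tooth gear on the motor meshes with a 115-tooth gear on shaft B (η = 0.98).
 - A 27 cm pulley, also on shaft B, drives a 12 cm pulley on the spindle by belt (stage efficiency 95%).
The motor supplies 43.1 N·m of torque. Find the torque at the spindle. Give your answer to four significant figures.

56.97 N·m

After the gear mesh (115/36): 43.1 × 3.1944 × 0.98 = 134.93 N·m
After the belt (12/27): 134.93 × 0.44444 × 0.95 = 56.969 N·m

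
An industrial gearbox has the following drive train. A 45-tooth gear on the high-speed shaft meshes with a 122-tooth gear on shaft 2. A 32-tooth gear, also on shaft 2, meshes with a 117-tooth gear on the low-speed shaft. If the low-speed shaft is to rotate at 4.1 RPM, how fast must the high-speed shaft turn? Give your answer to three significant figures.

40.6 RPM

Overall ratio R = 2.7111 × 3.6562 = 9.9125.
Required input speed = output speed × R = 4.1 × 9.9125 = 40.641 RPM.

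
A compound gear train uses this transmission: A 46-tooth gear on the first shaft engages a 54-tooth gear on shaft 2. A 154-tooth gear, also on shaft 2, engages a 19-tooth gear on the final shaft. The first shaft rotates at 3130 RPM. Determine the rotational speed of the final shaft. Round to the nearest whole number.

21611 RPM

the first shaft → shaft 2 (gear mesh, 54/46): 3130 ÷ 1.1739 = 2666.3 RPM
shaft 2 → the final shaft (gear mesh, 19/154): 2666.3 ÷ 0.12338 = 21611 RPM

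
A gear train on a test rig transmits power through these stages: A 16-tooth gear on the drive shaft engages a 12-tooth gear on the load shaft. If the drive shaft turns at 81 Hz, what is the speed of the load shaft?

108 Hz

gear mesh 12/16 = 0.75 → 81/0.75 = 108 Hz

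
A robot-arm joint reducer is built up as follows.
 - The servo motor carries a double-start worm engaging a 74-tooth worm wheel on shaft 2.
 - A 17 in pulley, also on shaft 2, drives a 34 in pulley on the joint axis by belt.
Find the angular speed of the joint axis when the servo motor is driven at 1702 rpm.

23 rpm

Worm: ratio = 74/2 = 37, so shaft 2 turns at 1702 / 37 = 46 rpm.
Belt: ratio = 34/17 = 2, so the joint axis turns at 46 / 2 = 23 rpm.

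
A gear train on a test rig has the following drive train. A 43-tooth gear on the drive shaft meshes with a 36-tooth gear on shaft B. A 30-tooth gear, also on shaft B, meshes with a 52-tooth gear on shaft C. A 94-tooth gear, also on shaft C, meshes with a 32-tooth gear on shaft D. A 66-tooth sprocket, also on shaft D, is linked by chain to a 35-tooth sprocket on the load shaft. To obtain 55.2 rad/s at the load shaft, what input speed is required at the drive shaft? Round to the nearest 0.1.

14.5 rad/s

Overall ratio R = 0.83721 × 1.7333 × 0.34043 × 0.5303 = 0.26198.
Required input speed = output speed × R = 55.2 × 0.26198 = 14.461 rad/s.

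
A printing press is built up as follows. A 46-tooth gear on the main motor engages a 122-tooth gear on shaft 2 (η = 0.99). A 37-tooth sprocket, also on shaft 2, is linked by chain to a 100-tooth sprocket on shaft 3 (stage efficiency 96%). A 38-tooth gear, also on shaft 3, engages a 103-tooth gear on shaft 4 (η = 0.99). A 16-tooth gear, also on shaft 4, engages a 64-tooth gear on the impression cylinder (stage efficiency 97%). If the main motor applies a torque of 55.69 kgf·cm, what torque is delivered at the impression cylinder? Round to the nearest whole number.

3950 kgf·cm

gear mesh 122/46 = 2.6522 → τ = 55.69·2.6522·0.99 = 146.22 kgf·cm
chain 100/37 = 2.7027 → τ = 146.22·2.7027·0.96 = 379.39 kgf·cm
gear mesh 103/38 = 2.7105 → τ = 379.39·2.7105·0.99 = 1018.1 kgf·cm
gear mesh 64/16 = 4 → τ = 1018.1·4·0.97 = 3950.1 kgf·cm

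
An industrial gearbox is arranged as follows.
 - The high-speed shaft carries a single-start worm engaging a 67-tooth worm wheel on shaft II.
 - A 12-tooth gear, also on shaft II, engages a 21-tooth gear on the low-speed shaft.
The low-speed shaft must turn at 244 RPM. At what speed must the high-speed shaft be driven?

Overall ratio R = 67 × 1.75 = 117.25.
Required input speed = output speed × R = 244 × 117.25 = 28609 RPM.

28609 RPM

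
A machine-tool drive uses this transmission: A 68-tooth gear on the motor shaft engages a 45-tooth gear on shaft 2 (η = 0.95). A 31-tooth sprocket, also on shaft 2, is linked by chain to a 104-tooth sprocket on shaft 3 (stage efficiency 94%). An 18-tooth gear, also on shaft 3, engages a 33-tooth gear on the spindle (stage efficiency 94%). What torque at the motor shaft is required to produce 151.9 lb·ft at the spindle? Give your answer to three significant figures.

Overall ratio R = 0.66176 × 3.3548 × 1.8333 = 4.0702; overall efficiency η = 0.95 × 0.94 × 0.94 = 0.8394.
Input torque = output torque / (R × η) = 151.9 / (4.0702 × 0.8394) = 44.459 lb·ft.

44.5 lb·ft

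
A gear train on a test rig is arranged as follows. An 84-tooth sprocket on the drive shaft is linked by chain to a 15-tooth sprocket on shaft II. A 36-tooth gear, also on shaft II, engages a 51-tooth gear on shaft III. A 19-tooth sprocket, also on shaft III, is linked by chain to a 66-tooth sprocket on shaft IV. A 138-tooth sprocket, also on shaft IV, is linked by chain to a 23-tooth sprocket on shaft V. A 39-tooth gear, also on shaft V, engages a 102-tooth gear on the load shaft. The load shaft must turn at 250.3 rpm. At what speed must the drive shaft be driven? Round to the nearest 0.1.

95.9 rpm

Overall ratio R = 0.17857 × 1.4167 × 3.4737 × 0.16667 × 2.6154 = 0.38305.
Required input speed = output speed × R = 250.3 × 0.38305 = 95.877 rpm.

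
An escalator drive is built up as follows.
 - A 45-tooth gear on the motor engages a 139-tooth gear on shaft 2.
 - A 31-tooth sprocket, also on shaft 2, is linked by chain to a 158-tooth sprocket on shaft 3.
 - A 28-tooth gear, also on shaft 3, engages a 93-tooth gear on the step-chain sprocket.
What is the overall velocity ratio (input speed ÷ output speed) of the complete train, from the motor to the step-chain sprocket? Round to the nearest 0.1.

52.3

Each stage contributes driven/driver: gear mesh 139/45 = 3.0889, chain 158/31 = 5.0968, gear mesh 93/28 = 3.3214.
Overall: 3.0889 × 5.0968 × 3.3214 = 52.29.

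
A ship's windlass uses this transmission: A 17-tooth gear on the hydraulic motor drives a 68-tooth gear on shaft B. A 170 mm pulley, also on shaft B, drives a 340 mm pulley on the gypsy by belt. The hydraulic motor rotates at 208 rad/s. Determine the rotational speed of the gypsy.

gear mesh 68/17 = 4 → 208/4 = 52 rad/s
belt 340/170 = 2 → 52/2 = 26 rad/s

26 rad/s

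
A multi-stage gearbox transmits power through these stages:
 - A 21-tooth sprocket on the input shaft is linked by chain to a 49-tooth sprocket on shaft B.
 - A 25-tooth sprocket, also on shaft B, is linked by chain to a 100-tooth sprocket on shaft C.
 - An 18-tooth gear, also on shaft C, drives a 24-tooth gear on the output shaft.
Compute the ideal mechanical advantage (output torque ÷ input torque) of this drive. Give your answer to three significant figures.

Each stage contributes driven/driver: chain 49/21 = 2.3333, chain 100/25 = 4, gear mesh 24/18 = 1.3333.
Overall: 2.3333 × 4 × 1.3333 = 12.444.

12.4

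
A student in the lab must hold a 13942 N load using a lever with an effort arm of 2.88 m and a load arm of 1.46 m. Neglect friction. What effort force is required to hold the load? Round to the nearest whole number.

Lever MA = effort arm / load arm = 2.88/1.46 = 1.9726.
Effort = load / MA = 13942 / 1.9726 = 7067.8 N.

7068 N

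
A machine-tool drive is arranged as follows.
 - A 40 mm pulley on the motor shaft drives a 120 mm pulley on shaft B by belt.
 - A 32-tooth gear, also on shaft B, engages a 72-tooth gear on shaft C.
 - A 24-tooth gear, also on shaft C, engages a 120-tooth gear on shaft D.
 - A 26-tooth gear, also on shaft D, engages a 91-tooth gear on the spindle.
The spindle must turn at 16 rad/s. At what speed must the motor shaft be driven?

Overall ratio R = 3 × 2.25 × 5 × 3.5 = 118.12.
Required input speed = output speed × R = 16 × 118.12 = 1890 rad/s.

1890 rad/s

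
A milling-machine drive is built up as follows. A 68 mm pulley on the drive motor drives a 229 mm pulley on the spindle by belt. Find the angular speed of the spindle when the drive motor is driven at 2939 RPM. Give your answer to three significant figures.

the drive motor → the spindle (belt, 229/68): 2939 ÷ 3.3676 = 872.72 RPM

873 RPM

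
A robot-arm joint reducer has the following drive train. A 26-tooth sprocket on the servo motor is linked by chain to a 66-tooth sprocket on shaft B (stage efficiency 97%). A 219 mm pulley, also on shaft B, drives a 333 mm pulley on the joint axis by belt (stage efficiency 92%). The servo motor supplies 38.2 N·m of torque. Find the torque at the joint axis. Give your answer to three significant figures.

132 N·m

Chain: ratio = 66/26 = 2.5385; torque at shaft B = 38.2 × 2.5385 × 0.97 = 94.06 N·m.
Belt: ratio = 333/219 = 1.5205; torque at the joint axis = 94.06 × 1.5205 × 0.92 = 131.58 N·m.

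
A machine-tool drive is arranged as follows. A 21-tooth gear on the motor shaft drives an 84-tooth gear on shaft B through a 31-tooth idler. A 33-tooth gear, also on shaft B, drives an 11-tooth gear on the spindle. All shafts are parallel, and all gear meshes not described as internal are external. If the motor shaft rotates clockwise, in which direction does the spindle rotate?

anticlockwise

the motor shaft → shaft B: driver → idler → driven is 2 external meshes, 2 reversals → CW.
shaft B → the spindle: external mesh, 1 reversal → CCW.
3 reversals in total — an odd number — so the spindle turns opposite to the motor shaft.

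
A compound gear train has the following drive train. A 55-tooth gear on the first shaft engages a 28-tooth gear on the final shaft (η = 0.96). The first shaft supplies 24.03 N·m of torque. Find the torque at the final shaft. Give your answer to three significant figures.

gear mesh 28/55 = 0.50909 → τ = 24.03·0.50909·0.96 = 11.744 N·m

11.7 N·m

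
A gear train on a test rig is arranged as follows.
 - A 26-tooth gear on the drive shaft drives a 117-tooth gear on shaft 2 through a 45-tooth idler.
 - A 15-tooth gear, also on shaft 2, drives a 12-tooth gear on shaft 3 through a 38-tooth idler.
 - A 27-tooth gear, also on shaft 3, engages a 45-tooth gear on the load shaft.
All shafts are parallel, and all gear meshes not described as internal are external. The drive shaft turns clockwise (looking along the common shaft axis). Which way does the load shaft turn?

counterclockwise

the drive shaft → shaft 2: driver → idler → driven is 2 external meshes, 2 reversals → CW.
shaft 2 → shaft 3: driver → idler → driven is 2 external meshes, 2 reversals → CW.
shaft 3 → the load shaft: external mesh, 1 reversal → CCW.
5 reversals in total — an odd number — so the load shaft turns opposite to the drive shaft.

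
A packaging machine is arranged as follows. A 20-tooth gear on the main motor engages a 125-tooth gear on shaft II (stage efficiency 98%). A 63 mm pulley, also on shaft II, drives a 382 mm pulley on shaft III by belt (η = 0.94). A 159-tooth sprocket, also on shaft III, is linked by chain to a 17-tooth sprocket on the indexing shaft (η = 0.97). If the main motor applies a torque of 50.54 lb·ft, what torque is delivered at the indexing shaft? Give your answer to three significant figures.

gear mesh 125/20 = 6.25 → τ = 50.54·6.25·0.98 = 309.56 lb·ft
belt 382/63 = 6.0635 → τ = 309.56·6.0635·0.94 = 1764.4 lb·ft
chain 17/159 = 0.10692 → τ = 1764.4·0.10692·0.97 = 182.99 lb·ft

183 lb·ft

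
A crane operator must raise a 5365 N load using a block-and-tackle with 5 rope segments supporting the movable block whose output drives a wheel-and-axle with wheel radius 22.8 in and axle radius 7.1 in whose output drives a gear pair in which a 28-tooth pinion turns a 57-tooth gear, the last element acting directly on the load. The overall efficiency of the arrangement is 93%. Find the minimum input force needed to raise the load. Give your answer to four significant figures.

176.5 N

Block-and-tackle MA = number of supporting rope parts = 5.
Wheel-and-axle MA = R/r = 22.8/7.1 = 3.2113.
Gear pair MA = 57/28 = 2.0357.
Combined ideal MA = 5 × 3.2113 × 2.0357 = 32.686.
Actual MA = 32.686 × 0.93 = 30.398.
Effort = load / actual MA = 5365 / 30.398 = 176.49 N.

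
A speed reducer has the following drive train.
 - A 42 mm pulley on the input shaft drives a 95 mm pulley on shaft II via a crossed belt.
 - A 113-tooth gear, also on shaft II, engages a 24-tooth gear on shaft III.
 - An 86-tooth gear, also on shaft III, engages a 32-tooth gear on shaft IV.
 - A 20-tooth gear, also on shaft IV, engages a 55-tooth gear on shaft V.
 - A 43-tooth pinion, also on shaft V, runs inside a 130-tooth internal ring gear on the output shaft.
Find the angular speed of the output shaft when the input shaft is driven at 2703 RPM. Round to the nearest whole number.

1819 RPM

Belt: ratio = 95/42 = 2.2619, so shaft II turns at 2703 / 2.2619 = 1195 RPM.
Gear mesh: ratio = 24/113 = 0.21239, so shaft III turns at 1195 / 0.21239 = 5626.5 RPM.
Gear mesh: ratio = 32/86 = 0.37209, so shaft IV turns at 5626.5 / 0.37209 = 15121 RPM.
Gear mesh: ratio = 55/20 = 2.75, so shaft V turns at 15121 / 2.75 = 5498.6 RPM.
Internal gear: ratio = 130/43 = 3.0233, so the output shaft turns at 5498.6 / 3.0233 = 1818.8 RPM.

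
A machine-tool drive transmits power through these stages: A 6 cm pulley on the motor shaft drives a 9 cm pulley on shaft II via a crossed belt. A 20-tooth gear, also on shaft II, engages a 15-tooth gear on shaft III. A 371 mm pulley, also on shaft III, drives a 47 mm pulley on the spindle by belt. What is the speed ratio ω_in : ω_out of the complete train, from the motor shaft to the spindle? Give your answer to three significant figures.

Each stage contributes driven/driver: belt 9/6 = 1.5, gear mesh 15/20 = 0.75, belt 47/371 = 0.12668.
Overall: 1.5 × 0.75 × 0.12668 = 0.14252.

0.143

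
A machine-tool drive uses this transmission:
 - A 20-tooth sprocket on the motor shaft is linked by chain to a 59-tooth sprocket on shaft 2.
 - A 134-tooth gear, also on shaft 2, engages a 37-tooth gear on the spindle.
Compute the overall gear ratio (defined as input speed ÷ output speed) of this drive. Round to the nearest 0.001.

0.815

Each stage contributes driven/driver: chain 59/20 = 2.95, gear mesh 37/134 = 0.27612.
Overall: 2.95 × 0.27612 = 0.81455.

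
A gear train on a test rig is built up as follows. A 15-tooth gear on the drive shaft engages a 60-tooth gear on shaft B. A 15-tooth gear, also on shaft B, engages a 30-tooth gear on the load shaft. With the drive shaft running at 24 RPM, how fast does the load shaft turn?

3 RPM

Gear mesh: ratio = 60/15 = 4, so shaft B turns at 24 / 4 = 6 RPM.
Gear mesh: ratio = 30/15 = 2, so the load shaft turns at 6 / 2 = 3 RPM.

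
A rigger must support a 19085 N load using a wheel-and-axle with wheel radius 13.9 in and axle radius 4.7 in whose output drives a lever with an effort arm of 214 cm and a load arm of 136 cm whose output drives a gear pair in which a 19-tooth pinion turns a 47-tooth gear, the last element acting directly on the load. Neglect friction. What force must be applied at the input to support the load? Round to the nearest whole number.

Wheel-and-axle MA = R/r = 13.9/4.7 = 2.9574.
Lever MA = effort arm / load arm = 214/136 = 1.5735.
Gear pair MA = 47/19 = 2.4737.
Combined ideal MA = 2.9574 × 1.5735 × 2.4737 = 11.512.
Effort = load / MA = 19085 / 11.512 = 1657.9 N.

1658 N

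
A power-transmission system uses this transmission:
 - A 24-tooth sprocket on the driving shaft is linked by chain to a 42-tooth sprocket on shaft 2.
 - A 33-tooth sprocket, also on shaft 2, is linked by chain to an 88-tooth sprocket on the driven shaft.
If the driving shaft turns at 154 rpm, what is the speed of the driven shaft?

33 rpm

Chain: ratio = 42/24 = 1.75, so shaft 2 turns at 154 / 1.75 = 88 rpm.
Chain: ratio = 88/33 = 2.6667, so the driven shaft turns at 88 / 2.6667 = 33 rpm.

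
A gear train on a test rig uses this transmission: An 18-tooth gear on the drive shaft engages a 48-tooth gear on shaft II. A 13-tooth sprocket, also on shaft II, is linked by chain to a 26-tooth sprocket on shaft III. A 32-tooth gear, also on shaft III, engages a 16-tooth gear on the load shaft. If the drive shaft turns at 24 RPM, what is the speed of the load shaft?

9 RPM

gear mesh 48/18 = 2.6667 → 24/2.6667 = 9 RPM
chain 26/13 = 2 → 9/2 = 4.5 RPM
gear mesh 16/32 = 0.5 → 4.5/0.5 = 9 RPM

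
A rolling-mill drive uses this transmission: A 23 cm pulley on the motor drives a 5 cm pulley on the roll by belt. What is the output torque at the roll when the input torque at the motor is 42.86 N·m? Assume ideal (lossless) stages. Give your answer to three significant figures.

Belt: ratio = 5/23 = 0.21739; torque at the roll = 42.86 × 0.21739 = 9.3174 N·m.

9.32 N·m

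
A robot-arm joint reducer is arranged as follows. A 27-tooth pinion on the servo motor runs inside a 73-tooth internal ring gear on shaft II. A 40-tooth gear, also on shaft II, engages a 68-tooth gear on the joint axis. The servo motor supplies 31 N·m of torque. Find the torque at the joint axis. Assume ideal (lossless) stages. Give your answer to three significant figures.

142 N·m

internal gear 73/27 = 2.7037 → τ = 31·2.7037 = 83.815 N·m
gear mesh 68/40 = 1.7 → τ = 83.815·1.7 = 142.49 N·m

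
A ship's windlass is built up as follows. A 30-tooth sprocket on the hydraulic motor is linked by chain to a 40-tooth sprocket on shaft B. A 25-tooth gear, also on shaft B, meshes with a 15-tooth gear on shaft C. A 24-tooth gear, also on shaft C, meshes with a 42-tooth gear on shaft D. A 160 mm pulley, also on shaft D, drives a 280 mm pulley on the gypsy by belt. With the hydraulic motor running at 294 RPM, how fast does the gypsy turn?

the hydraulic motor → shaft B (chain, 40/30): 294 ÷ 1.3333 = 220.5 RPM
shaft B → shaft C (gear mesh, 15/25): 220.5 ÷ 0.6 = 367.5 RPM
shaft C → shaft D (gear mesh, 42/24): 367.5 ÷ 1.75 = 210 RPM
shaft D → the gypsy (belt, 280/160): 210 ÷ 1.75 = 120 RPM

120 RPM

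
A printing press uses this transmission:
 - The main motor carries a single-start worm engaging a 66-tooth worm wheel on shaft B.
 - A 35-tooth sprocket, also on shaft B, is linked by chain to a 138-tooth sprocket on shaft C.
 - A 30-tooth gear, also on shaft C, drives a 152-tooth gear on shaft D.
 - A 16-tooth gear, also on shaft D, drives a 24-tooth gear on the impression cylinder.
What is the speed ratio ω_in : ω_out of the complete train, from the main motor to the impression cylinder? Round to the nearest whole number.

1978

Each stage contributes driven/driver: worm 66/1 = 66, chain 138/35 = 3.9429, gear mesh 152/30 = 5.0667, gear mesh 24/16 = 1.5.
Overall: 66 × 3.9429 × 5.0667 × 1.5 = 1977.7.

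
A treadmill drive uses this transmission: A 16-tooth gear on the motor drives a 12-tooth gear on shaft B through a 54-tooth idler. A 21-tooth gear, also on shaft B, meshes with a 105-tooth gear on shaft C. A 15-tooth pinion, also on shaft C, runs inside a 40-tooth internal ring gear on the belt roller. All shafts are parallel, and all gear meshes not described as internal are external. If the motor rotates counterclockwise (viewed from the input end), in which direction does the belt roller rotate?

clockwise

the motor → shaft B: driver → idler → driven is 2 external meshes, 2 reversals → CCW.
shaft B → shaft C: external mesh, 1 reversal → CW.
shaft C → the belt roller: internal mesh, same direction → CW.
3 reversals in total — an odd number — so the belt roller turns opposite to the motor.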